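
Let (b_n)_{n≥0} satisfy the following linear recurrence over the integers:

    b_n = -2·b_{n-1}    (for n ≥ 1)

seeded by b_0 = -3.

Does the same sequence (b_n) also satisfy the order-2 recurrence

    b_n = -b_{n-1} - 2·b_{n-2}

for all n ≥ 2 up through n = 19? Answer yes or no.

Terms b_0..b_19: -3, 6, -12, 24, -48, 96, -192, 384, -768, 1536, -3072, 6144, -12288, 24576, -49152, 98304, -196608, 393216, -786432, 1572864
n=2: candidate gives 0, actual b_2 = -12 ✗

no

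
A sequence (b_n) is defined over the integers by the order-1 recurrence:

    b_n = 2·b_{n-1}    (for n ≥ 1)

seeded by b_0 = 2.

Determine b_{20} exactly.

2097152

b_1 = 2·2 = 4
b_2 = 2·4 = 8
b_3 = 2·8 = 16
b_4 = 2·16 = 32
b_5 = 2·32 = 64
b_6 = 2·64 = 128
b_7 = 2·128 = 256
b_8 = 2·256 = 512
b_9 = 2·512 = 1024
b_10 = 2·1024 = 2048
b_11 = 2·2048 = 4096
b_12 = 2·4096 = 8192
b_13 = 2·8192 = 16384
b_14 = 2·16384 = 32768
b_15 = 2·32768 = 65536
b_16 = 2·65536 = 131072
b_17 = 2·131072 = 262144
b_18 = 2·262144 = 524288
b_19 = 2·524288 = 1048576
b_20 = 2·1048576 = 2097152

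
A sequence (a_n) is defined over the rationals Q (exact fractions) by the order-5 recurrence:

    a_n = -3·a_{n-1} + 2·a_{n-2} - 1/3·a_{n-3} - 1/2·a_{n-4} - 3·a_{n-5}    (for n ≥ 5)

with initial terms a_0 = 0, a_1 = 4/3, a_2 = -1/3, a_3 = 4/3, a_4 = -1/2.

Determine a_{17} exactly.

59007472831/2916

a_5 = -3·-1/2 + 2·4/3 + -1/3·-1/3 + -1/2·4/3 + -3·0 = 65/18
a_6 = -3·65/18 + 2·-1/2 + -1/3·4/3 + -1/2·-1/3 + -3·4/3 = -145/9
a_7 = -3·-145/9 + 2·65/18 + -1/3·-1/2 + -1/2·4/3 + -3·-1/3 = 1009/18
a_8 = -3·1009/18 + 2·-145/9 + -1/3·65/18 + -1/2·-1/2 + -3·4/3 = -22177/108
a_9 = -3·-22177/108 + 2·1009/18 + -1/3·-145/9 + -1/2·65/18 + -3·-1/2 = 39593/54
a_10 = -3·39593/54 + 2·-22177/108 + -1/3·1009/18 + -1/2·-145/9 + -3·65/18 = -142115/54
a_11 = -3·-142115/54 + 2·39593/54 + -1/3·-22177/108 + -1/2·1009/18 + -3·-145/9 = 1530971/162
a_12 = -3·1530971/162 + 2·-142115/54 + -1/3·39593/54 + -1/2·-22177/108 + -3·1009/18 = -21983225/648
a_13 = -3·-21983225/648 + 2·1530971/162 + -1/3·-142115/54 + -1/2·39593/54 + -3·-22177/108 = 26309177/216
a_14 = -3·26309177/216 + 2·-21983225/648 + -1/3·1530971/162 + -1/2·-142115/54 + -3·39593/54 = -850088987/1944
a_15 = -3·-850088987/1944 + 2·26309177/216 + -1/3·-21983225/648 + -1/2·1530971/162 + -3·-142115/54 = 1525988983/972
a_16 = -3·1525988983/972 + 2·-850088987/1944 + -1/3·26309177/216 + -1/2·-21983225/648 + -3·1530971/162 = -21914359043/3888
a_17 = -3·-21914359043/3888 + 2·1525988983/972 + -1/3·-850088987/1944 + -1/2·26309177/216 + -3·-21983225/648 = 59007472831/2916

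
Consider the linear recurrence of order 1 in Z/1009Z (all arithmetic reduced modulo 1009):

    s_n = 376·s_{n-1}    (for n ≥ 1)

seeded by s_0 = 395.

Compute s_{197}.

s_1 = 376·395 = 197
s_2 = 376·197 = 415
s_3 = 376·415 = 654
s_4 = 376·654 = 717
s_5 = 376·717 = 189
s_6 = 376·189 = 434
s_7 = 376·434 = 735
s_8 = 376·735 = 903
s_9 = 376·903 = 504
s_10 = 376·504 = 821
s_11 = 376·821 = 951
s_12 = 376·951 = 390
s_13 = 376·390 = 335
s_14 = 376·335 = 844
s_15 = 376·844 = 518
s_16 = 376·518 = 31
s_17 = 376·31 = 557
s_18 = 376·557 = 569
s_19 = 376·569 = 36
s_20 = 376·36 = 419
s_21 = 376·419 = 140
s_22 = 376·140 = 172
s_23 = 376·172 = 96
s_24 = 376·96 = 781
s_25 = 376·781 = 37
s_26 = 376·37 = 795
s_27 = 376·795 = 256
s_28 = 376·256 = 401
s_29 = 376·401 = 435
s_30 = 376·435 = 102
s_31 = 376·102 = 10
s_32 = 376·10 = 733
s_33 = 376·733 = 151
s_34 = 376·151 = 272
s_35 = 376·272 = 363
s_36 = 376·363 = 273
s_37 = 376·273 = 739
s_38 = 376·739 = 389
s_39 = 376·389 = 968
s_40 = 376·968 = 728
s_41 = 376·728 = 289
s_42 = 376·289 = 701
s_43 = 376·701 = 227
s_44 = 376·227 = 596
s_45 = 376·596 = 98
s_46 = 376·98 = 524
s_47 = 376·524 = 269
s_48 = 376·269 = 244
s_49 = 376·244 = 934
s_50 = 376·934 = 52
s_51 = 376·52 = 381
s_52 = 376·381 = 987
s_53 = 376·987 = 809
s_54 = 376·809 = 475
s_55 = 376·475 = 7
s_56 = 376·7 = 614
s_57 = 376·614 = 812
s_58 = 376·812 = 594
s_59 = 376·594 = 355
s_60 = 376·355 = 292
s_61 = 376·292 = 820
s_62 = 376·820 = 575
s_63 = 376·575 = 274
s_64 = 376·274 = 106
s_65 = 376·106 = 505
s_66 = 376·505 = 188
s_67 = 376·188 = 58
s_68 = 376·58 = 619
s_69 = 376·619 = 674
s_70 = 376·674 = 165
s_71 = 376·165 = 491
s_72 = 376·491 = 978
s_73 = 376·978 = 452
s_74 = 376·452 = 440
s_75 = 376·440 = 973
s_76 = 376·973 = 590
s_77 = 376·590 = 869
s_78 = 376·869 = 837
s_79 = 376·837 = 913
s_80 = 376·913 = 228
s_81 = 376·228 = 972
s_82 = 376·972 = 214
s_83 = 376·214 = 753
s_84 = 376·753 = 608
s_85 = 376·608 = 574
s_86 = 376·574 = 907
s_87 = 376·907 = 999
s_88 = 376·999 = 276
s_89 = 376·276 = 858
s_90 = 376·858 = 737
s_91 = 376·737 = 646
s_92 = 376·646 = 736
s_93 = 376·736 = 270
s_94 = 376·270 = 620
s_95 = 376·620 = 41
s_96 = 376·41 = 281
s_97 = 376·281 = 720
s_98 = 376·720 = 308
s_99 = 376·308 = 782
s_100 = 376·782 = 413
s_101 = 376·413 = 911
s_102 = 376·911 = 485
s_103 = 376·485 = 740
s_104 = 376·740 = 765
s_105 = 376·765 = 75
s_106 = 376·75 = 957
s_107 = 376·957 = 628
s_108 = 376·628 = 22
s_109 = 376·22 = 200
s_110 = 376·200 = 534
s_111 = 376·534 = 1002
s_112 = 376·1002 = 395
s_113 = 376·395 = 197
s_114 = 376·197 = 415
s_115 = 376·415 = 654
s_116 = 376·654 = 717
s_117 = 376·717 = 189
s_118 = 376·189 = 434
s_119 = 376·434 = 735
s_120 = 376·735 = 903
s_121 = 376·903 = 504
s_122 = 376·504 = 821
s_123 = 376·821 = 951
s_124 = 376·951 = 390
s_125 = 376·390 = 335
s_126 = 376·335 = 844
s_127 = 376·844 = 518
s_128 = 376·518 = 31
s_129 = 376·31 = 557
s_130 = 376·557 = 569
s_131 = 376·569 = 36
s_132 = 376·36 = 419
s_133 = 376·419 = 140
s_134 = 376·140 = 172
s_135 = 376·172 = 96
s_136 = 376·96 = 781
s_137 = 376·781 = 37
s_138 = 376·37 = 795
s_139 = 376·795 = 256
s_140 = 376·256 = 401
s_141 = 376·401 = 435
s_142 = 376·435 = 102
s_143 = 376·102 = 10
s_144 = 376·10 = 733
s_145 = 376·733 = 151
s_146 = 376·151 = 272
s_147 = 376·272 = 363
s_148 = 376·363 = 273
s_149 = 376·273 = 739
s_150 = 376·739 = 389
s_151 = 376·389 = 968
s_152 = 376·968 = 728
s_153 = 376·728 = 289
s_154 = 376·289 = 701
s_155 = 376·701 = 227
s_156 = 376·227 = 596
s_157 = 376·596 = 98
s_158 = 376·98 = 524
s_159 = 376·524 = 269
s_160 = 376·269 = 244
s_161 = 376·244 = 934
s_162 = 376·934 = 52
s_163 = 376·52 = 381
s_164 = 376·381 = 987
s_165 = 376·987 = 809
s_166 = 376·809 = 475
s_167 = 376·475 = 7
s_168 = 376·7 = 614
s_169 = 376·614 = 812
s_170 = 376·812 = 594
s_171 = 376·594 = 355
s_172 = 376·355 = 292
s_173 = 376·292 = 820
s_174 = 376·820 = 575
s_175 = 376·575 = 274
s_176 = 376·274 = 106
s_177 = 376·106 = 505
s_178 = 376·505 = 188
s_179 = 376·188 = 58
s_180 = 376·58 = 619
s_181 = 376·619 = 674
s_182 = 376·674 = 165
s_183 = 376·165 = 491
s_184 = 376·491 = 978
s_185 = 376·978 = 452
s_186 = 376·452 = 440
s_187 = 376·440 = 973
s_188 = 376·973 = 590
s_189 = 376·590 = 869
s_190 = 376·869 = 837
s_191 = 376·837 = 913
s_192 = 376·913 = 228
s_193 = 376·228 = 972
s_194 = 376·972 = 214
s_195 = 376·214 = 753
s_196 = 376·753 = 608
s_197 = 376·608 = 574

574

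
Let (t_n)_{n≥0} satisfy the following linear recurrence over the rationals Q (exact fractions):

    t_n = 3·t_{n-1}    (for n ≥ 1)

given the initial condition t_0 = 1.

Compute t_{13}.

1594323

t_1 = 3·1 = 3
t_2 = 3·3 = 9
t_3 = 3·9 = 27
t_4 = 3·27 = 81
t_5 = 3·81 = 243
t_6 = 3·243 = 729
t_7 = 3·729 = 2187
t_8 = 3·2187 = 6561
t_9 = 3·6561 = 19683
t_10 = 3·19683 = 59049
t_11 = 3·59049 = 177147
t_12 = 3·177147 = 531441
t_13 = 3·531441 = 1594323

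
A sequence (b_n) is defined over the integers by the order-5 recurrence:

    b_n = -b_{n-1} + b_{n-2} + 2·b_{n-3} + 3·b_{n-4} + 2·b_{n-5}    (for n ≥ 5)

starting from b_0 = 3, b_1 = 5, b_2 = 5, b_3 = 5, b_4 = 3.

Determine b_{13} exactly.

b_5 = -1·3 + 1·5 + 2·5 + 3·5 + 2·3 = 33
b_6 = -1·33 + 1·3 + 2·5 + 3·5 + 2·5 = 5
b_7 = -1·5 + 1·33 + 2·3 + 3·5 + 2·5 = 59
b_8 = -1·59 + 1·5 + 2·33 + 3·3 + 2·5 = 31
b_9 = -1·31 + 1·59 + 2·5 + 3·33 + 2·3 = 143
b_10 = -1·143 + 1·31 + 2·59 + 3·5 + 2·33 = 87
b_11 = -1·87 + 1·143 + 2·31 + 3·59 + 2·5 = 305
b_12 = -1·305 + 1·87 + 2·143 + 3·31 + 2·59 = 279
b_13 = -1·279 + 1·305 + 2·87 + 3·143 + 2·31 = 691

691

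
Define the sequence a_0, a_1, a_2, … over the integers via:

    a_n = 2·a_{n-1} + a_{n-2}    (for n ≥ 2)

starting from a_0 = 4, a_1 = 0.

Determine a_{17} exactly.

1883328

a_2 = 2·0 + 1·4 = 4
a_3 = 2·4 + 1·0 = 8
a_4 = 2·8 + 1·4 = 20
a_5 = 2·20 + 1·8 = 48
a_6 = 2·48 + 1·20 = 116
a_7 = 2·116 + 1·48 = 280
a_8 = 2·280 + 1·116 = 676
a_9 = 2·676 + 1·280 = 1632
a_10 = 2·1632 + 1·676 = 3940
a_11 = 2·3940 + 1·1632 = 9512
a_12 = 2·9512 + 1·3940 = 22964
a_13 = 2·22964 + 1·9512 = 55440
a_14 = 2·55440 + 1·22964 = 133844
a_15 = 2·133844 + 1·55440 = 323128
a_16 = 2·323128 + 1·133844 = 780100
a_17 = 2·780100 + 1·323128 = 1883328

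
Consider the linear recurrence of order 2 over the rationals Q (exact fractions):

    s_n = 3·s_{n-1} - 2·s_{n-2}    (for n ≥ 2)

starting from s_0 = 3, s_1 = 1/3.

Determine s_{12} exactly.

s_2 = 3·1/3 + -2·3 = -5
s_3 = 3·-5 + -2·1/3 = -47/3
s_4 = 3·-47/3 + -2·-5 = -37
s_5 = 3·-37 + -2·-47/3 = -239/3
s_6 = 3·-239/3 + -2·-37 = -165
s_7 = 3·-165 + -2·-239/3 = -1007/3
s_8 = 3·-1007/3 + -2·-165 = -677
s_9 = 3·-677 + -2·-1007/3 = -4079/3
s_10 = 3·-4079/3 + -2·-677 = -2725
s_11 = 3·-2725 + -2·-4079/3 = -16367/3
s_12 = 3·-16367/3 + -2·-2725 = -10917

-10917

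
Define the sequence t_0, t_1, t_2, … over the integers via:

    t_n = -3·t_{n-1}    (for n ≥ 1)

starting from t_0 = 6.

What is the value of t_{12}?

3188646

t_1 = -3·6 = -18
t_2 = -3·-18 = 54
t_3 = -3·54 = -162
t_4 = -3·-162 = 486
t_5 = -3·486 = -1458
t_6 = -3·-1458 = 4374
t_7 = -3·4374 = -13122
t_8 = -3·-13122 = 39366
t_9 = -3·39366 = -118098
t_10 = -3·-118098 = 354294
t_11 = -3·354294 = -1062882
t_12 = -3·-1062882 = 3188646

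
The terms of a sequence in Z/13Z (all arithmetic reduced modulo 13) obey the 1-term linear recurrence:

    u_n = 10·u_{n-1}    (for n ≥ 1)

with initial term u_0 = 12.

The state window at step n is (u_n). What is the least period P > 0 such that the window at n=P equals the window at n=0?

6

n=0: window = (12)
n=1: window = (3)
n=2: window = (4)
n=3: window = (1)
n=4: window = (10)
n=5: window = (9)
n=6: window = (12)
window at n=6 equals window at n=0 → period = 6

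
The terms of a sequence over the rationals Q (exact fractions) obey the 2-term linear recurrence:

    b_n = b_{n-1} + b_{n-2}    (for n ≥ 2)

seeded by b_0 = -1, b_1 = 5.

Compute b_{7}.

57

b_2 = 1·5 + 1·-1 = 4
b_3 = 1·4 + 1·5 = 9
b_4 = 1·9 + 1·4 = 13
b_5 = 1·13 + 1·9 = 22
b_6 = 1·22 + 1·13 = 35
b_7 = 1·35 + 1·22 = 57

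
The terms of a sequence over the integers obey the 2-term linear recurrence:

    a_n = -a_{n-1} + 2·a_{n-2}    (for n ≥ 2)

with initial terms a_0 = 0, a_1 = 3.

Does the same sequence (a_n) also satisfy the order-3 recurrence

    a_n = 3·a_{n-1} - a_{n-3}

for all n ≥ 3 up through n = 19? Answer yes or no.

no

Terms a_0..a_19: 0, 3, -3, 9, -15, 33, -63, 129, -255, 513, -1023, 2049, -4095, 8193, -16383, 32769, -65535, 131073, -262143, 524289
n=3: candidate gives -9, actual a_3 = 9 ✗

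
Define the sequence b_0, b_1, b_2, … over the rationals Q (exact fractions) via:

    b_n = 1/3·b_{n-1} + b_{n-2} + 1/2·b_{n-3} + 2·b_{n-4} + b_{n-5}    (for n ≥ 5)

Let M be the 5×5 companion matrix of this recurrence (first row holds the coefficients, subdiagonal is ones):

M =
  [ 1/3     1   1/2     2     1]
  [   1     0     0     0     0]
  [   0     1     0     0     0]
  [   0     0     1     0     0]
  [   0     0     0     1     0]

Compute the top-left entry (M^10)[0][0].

15112687/236196

(M^10)[0][0] is the top entry after applying M 10 times to the unit state (1, 0, 0, 0, 0). Equivalently it is h_{14} for the auxiliary sequence (h_n) obeying the same recurrence with h_4 = 1 and h_i = 0 for 0 ≤ i < 4:
h_5 = 1/3·1 + 1·0 + 1/2·0 + 2·0 + 1·0 = 1/3
h_6 = 1/3·1/3 + 1·1 + 1/2·0 + 2·0 + 1·0 = 10/9
h_7 = 1/3·10/9 + 1·1/3 + 1/2·1 + 2·0 + 1·0 = 65/54
h_8 = 1/3·65/54 + 1·10/9 + 1/2·1/3 + 2·1 + 1·0 = 298/81
h_9 = 1/3·298/81 + 1·65/54 + 1/2·10/9 + 2·1/3 + 1·1 = 2261/486
h_10 = 1/3·2261/486 + 1·298/81 + 1/2·65/54 + 2·10/9 + 1·1/3 = 24457/2916
h_11 = 1/3·24457/2916 + 1·2261/486 + 1/2·298/81 + 2·65/54 + 1·10/9 = 112027/8748
h_12 = 1/3·112027/8748 + 1·24457/2916 + 1/2·2261/486 + 2·298/81 + 1·65/54 = 617881/26244
h_13 = 1/3·617881/26244 + 1·112027/8748 + 1/2·24457/2916 + 2·2261/486 + 1·298/81 = 5957027/157464
h_14 = 1/3·5957027/157464 + 1·617881/26244 + 1/2·112027/8748 + 2·24457/2916 + 1·2261/486 = 15112687/236196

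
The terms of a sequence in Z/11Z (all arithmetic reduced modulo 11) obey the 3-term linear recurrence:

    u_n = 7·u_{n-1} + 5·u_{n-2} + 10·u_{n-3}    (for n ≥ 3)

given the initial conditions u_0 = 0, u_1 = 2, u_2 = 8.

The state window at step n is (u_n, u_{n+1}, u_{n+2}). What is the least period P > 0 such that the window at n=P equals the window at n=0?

14

n=0: window = (0, 2, 8)
n=1: window = (2, 8, 0)
n=2: window = (8, 0, 5)
n=3: window = (0, 5, 5)
n=4: window = (5, 5, 5)
n=5: window = (5, 5, 0)
n=6: window = (5, 0, 9)
n=7: window = (0, 9, 3)
n=8: window = (9, 3, 0)
n=9: window = (3, 0, 6)
n=10: window = (0, 6, 6)
n=11: window = (6, 6, 6)
n=12: window = (6, 6, 0)
n=13: window = (6, 0, 2)
n=14: window = (0, 2, 8)
window at n=14 equals window at n=0 → period = 14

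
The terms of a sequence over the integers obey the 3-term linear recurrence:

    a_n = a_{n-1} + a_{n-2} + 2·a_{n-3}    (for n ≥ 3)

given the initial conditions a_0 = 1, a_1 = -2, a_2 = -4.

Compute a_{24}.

a_3 = 1·-4 + 1·-2 + 2·1 = -4
a_4 = 1·-4 + 1·-4 + 2·-2 = -12
a_5 = 1·-12 + 1·-4 + 2·-4 = -24
a_6 = 1·-24 + 1·-12 + 2·-4 = -44
a_7 = 1·-44 + 1·-24 + 2·-12 = -92
a_8 = 1·-92 + 1·-44 + 2·-24 = -184
a_9 = 1·-184 + 1·-92 + 2·-44 = -364
a_10 = 1·-364 + 1·-184 + 2·-92 = -732
a_11 = 1·-732 + 1·-364 + 2·-184 = -1464
a_12 = 1·-1464 + 1·-732 + 2·-364 = -2924
a_13 = 1·-2924 + 1·-1464 + 2·-732 = -5852
a_14 = 1·-5852 + 1·-2924 + 2·-1464 = -11704
a_15 = 1·-11704 + 1·-5852 + 2·-2924 = -23404
a_16 = 1·-23404 + 1·-11704 + 2·-5852 = -46812
a_17 = 1·-46812 + 1·-23404 + 2·-11704 = -93624
a_18 = 1·-93624 + 1·-46812 + 2·-23404 = -187244
a_19 = 1·-187244 + 1·-93624 + 2·-46812 = -374492
a_20 = 1·-374492 + 1·-187244 + 2·-93624 = -748984
a_21 = 1·-748984 + 1·-374492 + 2·-187244 = -1497964
a_22 = 1·-1497964 + 1·-748984 + 2·-374492 = -2995932
a_23 = 1·-2995932 + 1·-1497964 + 2·-748984 = -5991864
a_24 = 1·-5991864 + 1·-2995932 + 2·-1497964 = -11983724

-11983724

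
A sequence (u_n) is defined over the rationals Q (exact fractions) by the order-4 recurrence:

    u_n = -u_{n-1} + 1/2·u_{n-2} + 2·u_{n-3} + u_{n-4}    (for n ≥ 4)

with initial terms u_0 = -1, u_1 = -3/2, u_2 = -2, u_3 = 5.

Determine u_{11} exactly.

35/8

u_4 = -1·5 + 1/2·-2 + 2·-3/2 + 1·-1 = -10
u_5 = -1·-10 + 1/2·5 + 2·-2 + 1·-3/2 = 7
u_6 = -1·7 + 1/2·-10 + 2·5 + 1·-2 = -4
u_7 = -1·-4 + 1/2·7 + 2·-10 + 1·5 = -15/2
u_8 = -1·-15/2 + 1/2·-4 + 2·7 + 1·-10 = 19/2
u_9 = -1·19/2 + 1/2·-15/2 + 2·-4 + 1·7 = -57/4
u_10 = -1·-57/4 + 1/2·19/2 + 2·-15/2 + 1·-4 = 0
u_11 = -1·0 + 1/2·-57/4 + 2·19/2 + 1·-15/2 = 35/8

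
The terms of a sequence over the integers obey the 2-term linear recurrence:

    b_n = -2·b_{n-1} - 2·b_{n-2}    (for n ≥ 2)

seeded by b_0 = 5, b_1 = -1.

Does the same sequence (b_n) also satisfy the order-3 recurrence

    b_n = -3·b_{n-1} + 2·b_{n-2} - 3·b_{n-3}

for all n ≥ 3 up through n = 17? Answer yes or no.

Terms b_0..b_17: 5, -1, -8, 18, -20, 4, 32, -72, 80, -16, -128, 288, -320, 64, 512, -1152, 1280, -256
n=3: candidate gives 7, actual b_3 = 18 ✗

no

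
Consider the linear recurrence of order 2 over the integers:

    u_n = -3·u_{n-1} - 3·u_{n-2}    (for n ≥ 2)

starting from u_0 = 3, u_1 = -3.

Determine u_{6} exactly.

-81

u_2 = -3·-3 + -3·3 = 0
u_3 = -3·0 + -3·-3 = 9
u_4 = -3·9 + -3·0 = -27
u_5 = -3·-27 + -3·9 = 54
u_6 = -3·54 + -3·-27 = -81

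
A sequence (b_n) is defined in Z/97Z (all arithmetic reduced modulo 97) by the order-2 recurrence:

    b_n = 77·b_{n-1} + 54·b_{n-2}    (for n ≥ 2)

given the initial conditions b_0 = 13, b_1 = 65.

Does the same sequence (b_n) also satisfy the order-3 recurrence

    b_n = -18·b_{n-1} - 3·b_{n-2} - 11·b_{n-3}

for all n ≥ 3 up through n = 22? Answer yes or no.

Terms b_0..b_22: 13, 65, 81, 47, 39, 12, 23, 91, 4, 81, 51, 56, 82, 26, 28, 68, 55, 50, 30, 63, 69, 82, 49
n=3: candidate gives 47, actual b_3 = 47 ✓
n=4: candidate gives 39, actual b_4 = 39 ✓
n=5: candidate gives 12, actual b_5 = 12 ✓
n=6: candidate gives 23, actual b_6 = 23 ✓
n=7: candidate gives 91, actual b_7 = 91 ✓
n=8: candidate gives 4, actual b_8 = 4 ✓
n=9: candidate gives 81, actual b_9 = 81 ✓
n=10: candidate gives 51, actual b_10 = 51 ✓
n=11: candidate gives 56, actual b_11 = 56 ✓
n=12: candidate gives 82, actual b_12 = 82 ✓
n=13: candidate gives 26, actual b_13 = 26 ✓
n=14: candidate gives 28, actual b_14 = 28 ✓
n=15: candidate gives 68, actual b_15 = 68 ✓
n=16: candidate gives 55, actual b_16 = 55 ✓
n=17: candidate gives 50, actual b_17 = 50 ✓
n=18: candidate gives 30, actual b_18 = 30 ✓
n=19: candidate gives 63, actual b_19 = 63 ✓
n=20: candidate gives 69, actual b_20 = 69 ✓
n=21: candidate gives 82, actual b_21 = 82 ✓
n=22: candidate gives 49, actual b_22 = 49 ✓

yes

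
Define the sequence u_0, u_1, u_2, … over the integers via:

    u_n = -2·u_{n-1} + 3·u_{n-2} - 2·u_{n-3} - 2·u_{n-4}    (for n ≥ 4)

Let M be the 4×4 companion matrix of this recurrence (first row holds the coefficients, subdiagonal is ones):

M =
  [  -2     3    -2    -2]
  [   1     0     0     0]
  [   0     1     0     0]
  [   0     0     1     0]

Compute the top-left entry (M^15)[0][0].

(M^15)[0][0] is the top entry after applying M 15 times to the unit state (1, 0, 0, 0). Equivalently it is h_{18} for the auxiliary sequence (h_n) obeying the same recurrence with h_3 = 1 and h_i = 0 for 0 ≤ i < 3:
h_4 = -2·1 + 3·0 + -2·0 + -2·0 = -2
h_5 = -2·-2 + 3·1 + -2·0 + -2·0 = 7
h_6 = -2·7 + 3·-2 + -2·1 + -2·0 = -22
h_7 = -2·-22 + 3·7 + -2·-2 + -2·1 = 67
h_8 = -2·67 + 3·-22 + -2·7 + -2·-2 = -210
h_9 = -2·-210 + 3·67 + -2·-22 + -2·7 = 651
h_10 = -2·651 + 3·-210 + -2·67 + -2·-22 = -2022
h_11 = -2·-2022 + 3·651 + -2·-210 + -2·67 = 6283
h_12 = -2·6283 + 3·-2022 + -2·651 + -2·-210 = -19514
h_13 = -2·-19514 + 3·6283 + -2·-2022 + -2·651 = 60619
h_14 = -2·60619 + 3·-19514 + -2·6283 + -2·-2022 = -188302
h_15 = -2·-188302 + 3·60619 + -2·-19514 + -2·6283 = 584923
h_16 = -2·584923 + 3·-188302 + -2·60619 + -2·-19514 = -1816962
h_17 = -2·-1816962 + 3·584923 + -2·-188302 + -2·60619 = 5644059
h_18 = -2·5644059 + 3·-1816962 + -2·584923 + -2·-188302 = -17532246

-17532246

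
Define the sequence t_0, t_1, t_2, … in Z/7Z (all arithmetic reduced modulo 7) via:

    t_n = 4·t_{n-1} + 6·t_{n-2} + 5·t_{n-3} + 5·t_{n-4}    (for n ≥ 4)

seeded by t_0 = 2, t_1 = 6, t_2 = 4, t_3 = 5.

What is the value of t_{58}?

t_4 = 4·5 + 6·4 + 5·6 + 5·2 = 0
t_5 = 4·0 + 6·5 + 5·4 + 5·6 = 3
t_6 = 4·3 + 6·0 + 5·5 + 5·4 = 1
t_7 = 4·1 + 6·3 + 5·0 + 5·5 = 5
t_8 = 4·5 + 6·1 + 5·3 + 5·0 = 6
t_9 = 4·6 + 6·5 + 5·1 + 5·3 = 4
t_10 = 4·4 + 6·6 + 5·5 + 5·1 = 5
t_11 = 4·5 + 6·4 + 5·6 + 5·5 = 1
t_12 = 4·1 + 6·5 + 5·4 + 5·6 = 0
t_13 = 4·0 + 6·1 + 5·5 + 5·4 = 2
t_14 = 4·2 + 6·0 + 5·1 + 5·5 = 3
t_15 = 4·3 + 6·2 + 5·0 + 5·1 = 1
t_16 = 4·1 + 6·3 + 5·2 + 5·0 = 4
t_17 = 4·4 + 6·1 + 5·3 + 5·2 = 5
t_18 = 4·5 + 6·4 + 5·1 + 5·3 = 1
t_19 = 4·1 + 6·5 + 5·4 + 5·1 = 3
t_20 = 4·3 + 6·1 + 5·5 + 5·4 = 0
t_21 = 4·0 + 6·3 + 5·1 + 5·5 = 6
t_22 = 4·6 + 6·0 + 5·3 + 5·1 = 2
t_23 = 4·2 + 6·6 + 5·0 + 5·3 = 3
t_24 = 4·3 + 6·2 + 5·6 + 5·0 = 5
t_25 = 4·5 + 6·3 + 5·2 + 5·6 = 1
t_26 = 4·1 + 6·5 + 5·3 + 5·2 = 3
t_27 = 4·3 + 6·1 + 5·5 + 5·3 = 2
t_28 = 4·2 + 6·3 + 5·1 + 5·5 = 0
t_29 = 4·0 + 6·2 + 5·3 + 5·1 = 4
t_30 = 4·4 + 6·0 + 5·2 + 5·3 = 6
t_31 = 4·6 + 6·4 + 5·0 + 5·2 = 2
t_32 = 4·2 + 6·6 + 5·4 + 5·0 = 1
t_33 = 4·1 + 6·2 + 5·6 + 5·4 = 3
t_34 = 4·3 + 6·1 + 5·2 + 5·6 = 2
t_35 = 4·2 + 6·3 + 5·1 + 5·2 = 6
t_36 = 4·6 + 6·2 + 5·3 + 5·1 = 0
t_37 = 4·0 + 6·6 + 5·2 + 5·3 = 5
t_38 = 4·5 + 6·0 + 5·6 + 5·2 = 4
t_39 = 4·4 + 6·5 + 5·0 + 5·6 = 6
t_40 = 4·6 + 6·4 + 5·5 + 5·0 = 3
t_41 = 4·3 + 6·6 + 5·4 + 5·5 = 2
t_42 = 4·2 + 6·3 + 5·6 + 5·4 = 6
t_43 = 4·6 + 6·2 + 5·3 + 5·6 = 4
t_44 = 4·4 + 6·6 + 5·2 + 5·3 = 0
t_45 = 4·0 + 6·4 + 5·6 + 5·2 = 1
t_46 = 4·1 + 6·0 + 5·4 + 5·6 = 5
t_47 = 4·5 + 6·1 + 5·0 + 5·4 = 4
t_48 = 4·4 + 6·5 + 5·1 + 5·0 = 2
t_49 = 4·2 + 6·4 + 5·5 + 5·1 = 6
t_50 = 4·6 + 6·2 + 5·4 + 5·5 = 4
t_51 = 4·4 + 6·6 + 5·2 + 5·4 = 5
t_52 = 4·5 + 6·4 + 5·6 + 5·2 = 0
t_53 = 4·0 + 6·5 + 5·4 + 5·6 = 3
t_54 = 4·3 + 6·0 + 5·5 + 5·4 = 1
t_55 = 4·1 + 6·3 + 5·0 + 5·5 = 5
t_56 = 4·5 + 6·1 + 5·3 + 5·0 = 6
t_57 = 4·6 + 6·5 + 5·1 + 5·3 = 4
t_58 = 4·4 + 6·6 + 5·5 + 5·1 = 5

5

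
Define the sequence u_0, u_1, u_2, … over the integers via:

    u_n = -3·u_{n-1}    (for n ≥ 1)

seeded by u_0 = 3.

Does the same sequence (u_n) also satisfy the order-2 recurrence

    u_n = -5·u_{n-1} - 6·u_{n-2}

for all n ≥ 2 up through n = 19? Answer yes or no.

yes

Terms u_0..u_19: 3, -9, 27, -81, 243, -729, 2187, -6561, 19683, -59049, 177147, -531441, 1594323, -4782969, 14348907, -43046721, 129140163, -387420489, 1162261467, -3486784401
n=2: candidate gives 27, actual u_2 = 27 ✓
n=3: candidate gives -81, actual u_3 = -81 ✓
n=4: candidate gives 243, actual u_4 = 243 ✓
n=5: candidate gives -729, actual u_5 = -729 ✓
n=6: candidate gives 2187, actual u_6 = 2187 ✓
n=7: candidate gives -6561, actual u_7 = -6561 ✓
n=8: candidate gives 19683, actual u_8 = 19683 ✓
n=9: candidate gives -59049, actual u_9 = -59049 ✓
n=10: candidate gives 177147, actual u_10 = 177147 ✓
n=11: candidate gives -531441, actual u_11 = -531441 ✓
n=12: candidate gives 1594323, actual u_12 = 1594323 ✓
n=13: candidate gives -4782969, actual u_13 = -4782969 ✓
n=14: candidate gives 14348907, actual u_14 = 14348907 ✓
n=15: candidate gives -43046721, actual u_15 = -43046721 ✓
n=16: candidate gives 129140163, actual u_16 = 129140163 ✓
n=17: candidate gives -387420489, actual u_17 = -387420489 ✓
n=18: candidate gives 1162261467, actual u_18 = 1162261467 ✓
n=19: candidate gives -3486784401, actual u_19 = -3486784401 ✓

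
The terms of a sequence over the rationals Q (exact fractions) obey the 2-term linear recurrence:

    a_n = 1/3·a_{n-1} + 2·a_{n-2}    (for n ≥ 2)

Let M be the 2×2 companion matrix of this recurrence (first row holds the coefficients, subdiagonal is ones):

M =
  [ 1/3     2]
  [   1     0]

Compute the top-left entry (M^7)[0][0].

(M^7)[0][0] is the top entry after applying M 7 times to the unit state (1, 0). Equivalently it is h_{8} for the auxiliary sequence (h_n) obeying the same recurrence with h_1 = 1 and h_i = 0 for 0 ≤ i < 1:
h_2 = 1/3·1 + 2·0 = 1/3
h_3 = 1/3·1/3 + 2·1 = 19/9
h_4 = 1/3·19/9 + 2·1/3 = 37/27
h_5 = 1/3·37/27 + 2·19/9 = 379/81
h_6 = 1/3·379/81 + 2·37/27 = 1045/243
h_7 = 1/3·1045/243 + 2·379/81 = 7867/729
h_8 = 1/3·7867/729 + 2·1045/243 = 26677/2187

26677/2187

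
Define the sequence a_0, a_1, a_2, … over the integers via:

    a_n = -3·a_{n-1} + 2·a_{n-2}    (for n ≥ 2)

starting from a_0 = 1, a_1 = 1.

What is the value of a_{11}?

a_2 = -3·1 + 2·1 = -1
a_3 = -3·-1 + 2·1 = 5
a_4 = -3·5 + 2·-1 = -17
a_5 = -3·-17 + 2·5 = 61
a_6 = -3·61 + 2·-17 = -217
a_7 = -3·-217 + 2·61 = 773
a_8 = -3·773 + 2·-217 = -2753
a_9 = -3·-2753 + 2·773 = 9805
a_10 = -3·9805 + 2·-2753 = -34921
a_11 = -3·-34921 + 2·9805 = 124373

124373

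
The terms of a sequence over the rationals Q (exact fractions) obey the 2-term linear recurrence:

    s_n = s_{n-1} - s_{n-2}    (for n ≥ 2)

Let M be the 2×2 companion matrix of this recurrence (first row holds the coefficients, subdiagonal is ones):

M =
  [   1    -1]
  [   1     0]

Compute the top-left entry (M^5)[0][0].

0

(M^5)[0][0] is the top entry after applying M 5 times to the unit state (1, 0). Equivalently it is h_{6} for the auxiliary sequence (h_n) obeying the same recurrence with h_1 = 1 and h_i = 0 for 0 ≤ i < 1:
h_2 = 1·1 + -1·0 = 1
h_3 = 1·1 + -1·1 = 0
h_4 = 1·0 + -1·1 = -1
h_5 = 1·-1 + -1·0 = -1
h_6 = 1·-1 + -1·-1 = 0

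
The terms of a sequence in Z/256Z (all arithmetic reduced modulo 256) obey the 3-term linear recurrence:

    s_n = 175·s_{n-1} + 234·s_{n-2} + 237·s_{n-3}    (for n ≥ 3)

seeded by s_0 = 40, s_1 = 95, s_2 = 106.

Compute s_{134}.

43

s_3 = 175·106 + 234·95 + 237·40 = 84
s_4 = 175·84 + 234·106 + 237·95 = 67
s_5 = 175·67 + 234·84 + 237·106 = 183
s_6 = 175·183 + 234·67 + 237·84 = 27
s_7 = 175·27 + 234·183 + 237·67 = 194
s_8 = 175·194 + 234·27 + 237·183 = 183
Continuing the recurrence:
  s_9 = 108;  s_10 = 180;  s_11 = 47;  s_12 = 165;  s_13 = 101;  s_14 = 96
  s_15 = 179;  s_16 = 158;  s_17 = 128;  s_18 = 163;  s_19 = 179;  s_20 = 219
  s_21 = 58;  s_22 = 139;  s_23 = 200;  s_24 = 120;  s_25 = 135;  s_26 = 33
  s_27 = 13;  s_28 = 8;  s_29 = 231;  s_30 = 66;  s_31 = 172;  s_32 = 195
  s_33 = 159;  s_34 = 43;  s_35 = 66;  s_36 = 159;  s_37 = 212;  s_38 = 92
  s_39 = 223;  s_40 = 205;  s_41 = 37;  s_42 = 32;  s_43 = 123;  s_44 = 150
  s_45 = 152;  s_46 = 227;  s_47 = 251;  s_48 = 203;  s_49 = 90;  s_50 = 115
  s_51 = 208;  s_52 = 160;  s_53 = 247;  s_54 = 169;  s_55 = 109;  s_56 = 168
  s_57 = 239;  s_58 = 218;  s_59 = 4;  s_60 = 67;  s_61 = 71;  s_62 = 123
  s_63 = 2;  s_64 = 135;  s_65 = 252;  s_66 = 132;  s_67 = 143;  s_68 = 181
  s_69 = 165;  s_70 = 160;  s_71 = 195;  s_72 = 78;  s_73 = 176;  s_74 = 35
  s_75 = 3;  s_76 = 251;  s_77 = 186;  s_78 = 91;  s_79 = 152;  s_80 = 72
  s_81 = 103;  s_82 = 241;  s_83 = 141;  s_84 = 8;  s_85 = 119;  s_86 = 50
  s_87 = 92;  s_88 = 195;  s_89 = 175;  s_90 = 11;  s_91 = 2;  s_92 = 111
  s_93 = 228;  s_94 = 44;  s_95 = 63;  s_96 = 93;  s_97 = 229;  s_98 = 224
  s_99 = 139;  s_100 = 198;  s_101 = 200;  s_102 = 99;  s_103 = 203;  s_104 = 107
  s_105 = 90;  s_106 = 67;  s_107 = 32;  s_108 = 112;  s_109 = 215;  s_110 = 249
  s_111 = 109;  s_112 = 40;  s_113 = 127;  s_114 = 74;  s_115 = 180;  s_116 = 67
  s_117 = 215;  s_118 = 219;  s_119 = 66;  s_120 = 87;  s_121 = 140;  s_122 = 84
  s_123 = 239;  s_124 = 197;  s_125 = 229;  s_126 = 224;  s_127 = 211;  s_128 = 254
  s_129 = 224;  s_130 = 163;  s_131 = 83;  s_132 = 27
s_133 = 175·27 + 234·83 + 237·163 = 58
s_134 = 175·58 + 234·27 + 237·83 = 43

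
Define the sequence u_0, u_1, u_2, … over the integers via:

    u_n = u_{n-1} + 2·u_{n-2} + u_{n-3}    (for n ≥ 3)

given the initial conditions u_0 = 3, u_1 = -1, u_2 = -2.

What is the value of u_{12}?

-2238

u_3 = 1·-2 + 2·-1 + 1·3 = -1
u_4 = 1·-1 + 2·-2 + 1·-1 = -6
u_5 = 1·-6 + 2·-1 + 1·-2 = -10
u_6 = 1·-10 + 2·-6 + 1·-1 = -23
u_7 = 1·-23 + 2·-10 + 1·-6 = -49
u_8 = 1·-49 + 2·-23 + 1·-10 = -105
u_9 = 1·-105 + 2·-49 + 1·-23 = -226
u_10 = 1·-226 + 2·-105 + 1·-49 = -485
u_11 = 1·-485 + 2·-226 + 1·-105 = -1042
u_12 = 1·-1042 + 2·-485 + 1·-226 = -2238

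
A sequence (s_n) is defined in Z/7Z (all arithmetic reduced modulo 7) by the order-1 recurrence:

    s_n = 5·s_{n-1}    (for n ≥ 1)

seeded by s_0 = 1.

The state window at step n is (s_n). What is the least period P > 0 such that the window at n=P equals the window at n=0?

6

n=0: window = (1)
n=1: window = (5)
n=2: window = (4)
n=3: window = (6)
n=4: window = (2)
n=5: window = (3)
n=6: window = (1)
window at n=6 equals window at n=0 → period = 6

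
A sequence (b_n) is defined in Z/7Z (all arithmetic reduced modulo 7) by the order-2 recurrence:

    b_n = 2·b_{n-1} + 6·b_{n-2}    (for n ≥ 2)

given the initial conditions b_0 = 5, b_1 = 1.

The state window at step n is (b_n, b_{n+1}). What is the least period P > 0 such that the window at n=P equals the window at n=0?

7

n=0: window = (5, 1)
n=1: window = (1, 4)
n=2: window = (4, 0)
n=3: window = (0, 3)
n=4: window = (3, 6)
n=5: window = (6, 2)
n=6: window = (2, 5)
n=7: window = (5, 1)
window at n=7 equals window at n=0 → period = 7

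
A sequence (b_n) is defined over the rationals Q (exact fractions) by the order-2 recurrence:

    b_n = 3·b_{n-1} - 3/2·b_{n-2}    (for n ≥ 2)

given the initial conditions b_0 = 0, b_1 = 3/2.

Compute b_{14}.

19099071/128

b_2 = 3·3/2 + -3/2·0 = 9/2
b_3 = 3·9/2 + -3/2·3/2 = 45/4
b_4 = 3·45/4 + -3/2·9/2 = 27
b_5 = 3·27 + -3/2·45/4 = 513/8
b_6 = 3·513/8 + -3/2·27 = 1215/8
b_7 = 3·1215/8 + -3/2·513/8 = 5751/16
b_8 = 3·5751/16 + -3/2·1215/8 = 1701/2
b_9 = 3·1701/2 + -3/2·5751/16 = 64395/32
b_10 = 3·64395/32 + -3/2·1701/2 = 152361/32
b_11 = 3·152361/32 + -3/2·64395/32 = 720981/64
b_12 = 3·720981/64 + -3/2·152361/32 = 426465/16
b_13 = 3·426465/16 + -3/2·720981/64 = 8072217/128
b_14 = 3·8072217/128 + -3/2·426465/16 = 19099071/128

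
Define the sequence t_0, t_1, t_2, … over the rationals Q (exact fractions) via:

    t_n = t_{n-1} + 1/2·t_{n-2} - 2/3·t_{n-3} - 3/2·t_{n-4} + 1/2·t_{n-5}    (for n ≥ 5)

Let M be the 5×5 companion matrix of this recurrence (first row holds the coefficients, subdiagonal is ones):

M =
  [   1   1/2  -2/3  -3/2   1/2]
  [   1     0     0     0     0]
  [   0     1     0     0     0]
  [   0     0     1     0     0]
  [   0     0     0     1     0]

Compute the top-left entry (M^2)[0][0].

(M^2)[0][0] is the top entry after applying M 2 times to the unit state (1, 0, 0, 0, 0). Equivalently it is h_{6} for the auxiliary sequence (h_n) obeying the same recurrence with h_4 = 1 and h_i = 0 for 0 ≤ i < 4:
h_5 = 1·1 + 1/2·0 + -2/3·0 + -3/2·0 + 1/2·0 = 1
h_6 = 1·1 + 1/2·1 + -2/3·0 + -3/2·0 + 1/2·0 = 3/2

3/2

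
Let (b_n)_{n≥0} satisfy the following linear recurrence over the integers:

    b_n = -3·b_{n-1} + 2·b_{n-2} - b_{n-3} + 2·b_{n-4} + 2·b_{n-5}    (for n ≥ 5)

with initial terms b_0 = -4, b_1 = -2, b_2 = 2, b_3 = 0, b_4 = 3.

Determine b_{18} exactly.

b_5 = -3·3 + 2·0 + -1·2 + 2·-2 + 2·-4 = -23
b_6 = -3·-23 + 2·3 + -1·0 + 2·2 + 2·-2 = 75
b_7 = -3·75 + 2·-23 + -1·3 + 2·0 + 2·2 = -270
b_8 = -3·-270 + 2·75 + -1·-23 + 2·3 + 2·0 = 989
b_9 = -3·989 + 2·-270 + -1·75 + 2·-23 + 2·3 = -3622
b_10 = -3·-3622 + 2·989 + -1·-270 + 2·75 + 2·-23 = 13218
b_11 = -3·13218 + 2·-3622 + -1·989 + 2·-270 + 2·75 = -48277
b_12 = -3·-48277 + 2·13218 + -1·-3622 + 2·989 + 2·-270 = 176327
b_13 = -3·176327 + 2·-48277 + -1·13218 + 2·-3622 + 2·989 = -644019
b_14 = -3·-644019 + 2·176327 + -1·-48277 + 2·13218 + 2·-3622 = 2352180
b_15 = -3·2352180 + 2·-644019 + -1·176327 + 2·-48277 + 2·13218 = -8591023
b_16 = -3·-8591023 + 2·2352180 + -1·-644019 + 2·176327 + 2·-48277 = 31377548
b_17 = -3·31377548 + 2·-8591023 + -1·2352180 + 2·-644019 + 2·176327 = -114602254
b_18 = -3·-114602254 + 2·31377548 + -1·-8591023 + 2·2352180 + 2·-644019 = 418569203

418569203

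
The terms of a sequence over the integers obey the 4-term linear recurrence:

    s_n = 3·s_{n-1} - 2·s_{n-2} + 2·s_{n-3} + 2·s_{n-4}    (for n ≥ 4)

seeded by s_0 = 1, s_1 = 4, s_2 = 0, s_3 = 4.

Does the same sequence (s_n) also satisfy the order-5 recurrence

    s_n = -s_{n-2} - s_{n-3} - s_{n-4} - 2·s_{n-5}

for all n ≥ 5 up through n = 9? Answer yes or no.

Terms s_0..s_9: 1, 4, 0, 4, 22, 66, 162, 406, 1070, 2854
n=5: candidate gives -10, actual s_5 = 66 ✗

no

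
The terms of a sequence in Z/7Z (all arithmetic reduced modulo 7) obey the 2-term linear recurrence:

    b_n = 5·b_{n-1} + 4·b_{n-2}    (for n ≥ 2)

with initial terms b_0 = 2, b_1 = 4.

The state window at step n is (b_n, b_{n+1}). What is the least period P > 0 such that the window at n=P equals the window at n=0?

48

n=0: window = (2, 4)
n=1: window = (4, 0)
n=2: window = (0, 2)
n=3: window = (2, 3)
n=4: window = (3, 2)
n=5: window = (2, 1)
n=6: window = (1, 6)
n=7: window = (6, 6)
n=8: window = (6, 5)
n=9: window = (5, 0)
n=10: window = (0, 6)
n=11: window = (6, 2)
n=12: window = (2, 6)
n=13: window = (6, 3)
n=14: window = (3, 4)
n=15: window = (4, 4)
n=16: window = (4, 1)
n=17: window = (1, 0)
n=18: window = (0, 4)
n=19: window = (4, 6)
n=20: window = (6, 4)
n=21: window = (4, 2)
n=22: window = (2, 5)
n=23: window = (5, 5)
n=24: window = (5, 3)
n=25: window = (3, 0)
n=26: window = (0, 5)
n=27: window = (5, 4)
n=28: window = (4, 5)
n=29: window = (5, 6)
n=30: window = (6, 1)
n=31: window = (1, 1)
n=32: window = (1, 2)
n=33: window = (2, 0)
n=34: window = (0, 1)
n=35: window = (1, 5)
n=36: window = (5, 1)
n=37: window = (1, 4)
n=38: window = (4, 3)
n=39: window = (3, 3)
n=40: window = (3, 6)
…
n=46: window = (5, 2)
n=47: window = (2, 2)
n=48: window = (2, 4)
window at n=48 equals window at n=0 → period = 48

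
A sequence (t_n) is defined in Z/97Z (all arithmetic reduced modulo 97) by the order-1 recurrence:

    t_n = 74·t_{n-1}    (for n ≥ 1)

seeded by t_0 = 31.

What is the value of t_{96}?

t_1 = 74·31 = 63
t_2 = 74·63 = 6
t_3 = 74·6 = 56
t_4 = 74·56 = 70
t_5 = 74·70 = 39
t_6 = 74·39 = 73
t_7 = 74·73 = 67
t_8 = 74·67 = 11
t_9 = 74·11 = 38
t_10 = 74·38 = 96
t_11 = 74·96 = 23
t_12 = 74·23 = 53
t_13 = 74·53 = 42
t_14 = 74·42 = 4
t_15 = 74·4 = 5
t_16 = 74·5 = 79
t_17 = 74·79 = 26
t_18 = 74·26 = 81
t_19 = 74·81 = 77
t_20 = 74·77 = 72
t_21 = 74·72 = 90
t_22 = 74·90 = 64
t_23 = 74·64 = 80
t_24 = 74·80 = 3
t_25 = 74·3 = 28
t_26 = 74·28 = 35
t_27 = 74·35 = 68
t_28 = 74·68 = 85
t_29 = 74·85 = 82
t_30 = 74·82 = 54
t_31 = 74·54 = 19
t_32 = 74·19 = 48
t_33 = 74·48 = 60
t_34 = 74·60 = 75
t_35 = 74·75 = 21
t_36 = 74·21 = 2
t_37 = 74·2 = 51
t_38 = 74·51 = 88
t_39 = 74·88 = 13
t_40 = 74·13 = 89
t_41 = 74·89 = 87
t_42 = 74·87 = 36
t_43 = 74·36 = 45
t_44 = 74·45 = 32
t_45 = 74·32 = 40
t_46 = 74·40 = 50
t_47 = 74·50 = 14
t_48 = 74·14 = 66
t_49 = 74·66 = 34
t_50 = 74·34 = 91
t_51 = 74·91 = 41
t_52 = 74·41 = 27
t_53 = 74·27 = 58
t_54 = 74·58 = 24
t_55 = 74·24 = 30
t_56 = 74·30 = 86
t_57 = 74·86 = 59
t_58 = 74·59 = 1
t_59 = 74·1 = 74
t_60 = 74·74 = 44
t_61 = 74·44 = 55
t_62 = 74·55 = 93
t_63 = 74·93 = 92
t_64 = 74·92 = 18
t_65 = 74·18 = 71
t_66 = 74·71 = 16
t_67 = 74·16 = 20
t_68 = 74·20 = 25
t_69 = 74·25 = 7
t_70 = 74·7 = 33
t_71 = 74·33 = 17
t_72 = 74·17 = 94
t_73 = 74·94 = 69
t_74 = 74·69 = 62
t_75 = 74·62 = 29
t_76 = 74·29 = 12
t_77 = 74·12 = 15
t_78 = 74·15 = 43
t_79 = 74·43 = 78
t_80 = 74·78 = 49
t_81 = 74·49 = 37
t_82 = 74·37 = 22
t_83 = 74·22 = 76
t_84 = 74·76 = 95
t_85 = 74·95 = 46
t_86 = 74·46 = 9
t_87 = 74·9 = 84
t_88 = 74·84 = 8
t_89 = 74·8 = 10
t_90 = 74·10 = 61
t_91 = 74·61 = 52
t_92 = 74·52 = 65
t_93 = 74·65 = 57
t_94 = 74·57 = 47
t_95 = 74·47 = 83
t_96 = 74·83 = 31

31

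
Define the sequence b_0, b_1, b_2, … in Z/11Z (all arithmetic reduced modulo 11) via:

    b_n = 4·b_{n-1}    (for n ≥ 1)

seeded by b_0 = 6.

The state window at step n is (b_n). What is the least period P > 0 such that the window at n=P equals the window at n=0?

5

n=0: window = (6)
n=1: window = (2)
n=2: window = (8)
n=3: window = (10)
n=4: window = (7)
n=5: window = (6)
window at n=5 equals window at n=0 → period = 5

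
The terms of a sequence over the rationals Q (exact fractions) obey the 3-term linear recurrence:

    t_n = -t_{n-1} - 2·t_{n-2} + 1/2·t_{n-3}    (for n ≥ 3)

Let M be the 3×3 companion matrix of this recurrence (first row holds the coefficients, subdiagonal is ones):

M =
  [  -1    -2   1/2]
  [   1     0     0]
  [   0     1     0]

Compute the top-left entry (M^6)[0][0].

(M^6)[0][0] is the top entry after applying M 6 times to the unit state (1, 0, 0). Equivalently it is h_{8} for the auxiliary sequence (h_n) obeying the same recurrence with h_2 = 1 and h_i = 0 for 0 ≤ i < 2:
h_3 = -1·1 + -2·0 + 1/2·0 = -1
h_4 = -1·-1 + -2·1 + 1/2·0 = -1
h_5 = -1·-1 + -2·-1 + 1/2·1 = 7/2
h_6 = -1·7/2 + -2·-1 + 1/2·-1 = -2
h_7 = -1·-2 + -2·7/2 + 1/2·-1 = -11/2
h_8 = -1·-11/2 + -2·-2 + 1/2·7/2 = 45/4

45/4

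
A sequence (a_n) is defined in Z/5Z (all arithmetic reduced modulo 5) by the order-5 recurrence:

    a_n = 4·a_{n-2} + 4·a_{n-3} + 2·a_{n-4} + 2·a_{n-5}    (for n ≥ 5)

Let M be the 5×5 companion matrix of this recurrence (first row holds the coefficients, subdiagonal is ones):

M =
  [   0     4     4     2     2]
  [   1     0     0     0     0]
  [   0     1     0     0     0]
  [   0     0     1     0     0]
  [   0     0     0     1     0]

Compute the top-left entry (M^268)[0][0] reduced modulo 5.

(M^268)[0][0] is the top entry after applying M 268 times to the unit state (1, 0, 0, 0, 0). Equivalently it is h_{272} for the auxiliary sequence (h_n) obeying the same recurrence with h_4 = 1 and h_i = 0 for 0 ≤ i < 4:
h_5 = 0·1 + 4·0 + 4·0 + 2·0 + 2·0 = 0
h_6 = 0·0 + 4·1 + 4·0 + 2·0 + 2·0 = 4
h_7 = 0·4 + 4·0 + 4·1 + 2·0 + 2·0 = 4
h_8 = 0·4 + 4·4 + 4·0 + 2·1 + 2·0 = 3
h_9 = 0·3 + 4·4 + 4·4 + 2·0 + 2·1 = 4
h_10 = 0·4 + 4·3 + 4·4 + 2·4 + 2·0 = 1
Continuing the recurrence:
  h_11 = 4;  h_12 = 4;  h_13 = 4;  h_14 = 2;  h_15 = 2;  h_16 = 0
  h_17 = 2;  h_18 = 0;  h_19 = 1;  h_20 = 2;  h_21 = 3;  h_22 = 1
  h_23 = 2;  h_24 = 2;  h_25 = 2;  h_26 = 4;  h_27 = 2;  h_28 = 2
  h_29 = 2;  h_30 = 3;  h_31 = 3;  h_32 = 3;  h_33 = 2;  h_34 = 4
  h_35 = 2;  h_36 = 1;  h_37 = 4;  h_38 = 4;  h_39 = 2;  h_40 = 3
  h_41 = 4;  h_42 = 1;  h_43 = 0;  h_44 = 0;  h_45 = 3;  h_46 = 0
  h_47 = 4;  h_48 = 2;  h_49 = 2;  h_50 = 0;  h_51 = 4;  h_52 = 0
  h_53 = 4;  h_54 = 0;  h_55 = 4;  h_56 = 4;  h_57 = 4;  h_58 = 0
  h_59 = 0;  h_60 = 2;  h_61 = 1;  h_62 = 1;  h_63 = 2;  h_64 = 2
  h_65 = 3;  h_66 = 0;  h_67 = 1;  h_68 = 0;  h_69 = 4;  h_70 = 0
  h_71 = 3;  h_72 = 3;  h_73 = 0;  h_74 = 2;  h_75 = 3;  h_76 = 0
  h_77 = 1;  h_78 = 1;  h_79 = 4;  h_80 = 4;  h_81 = 2;  h_82 = 1
  h_83 = 4;  h_84 = 3;  h_85 = 2;  h_86 = 4;  h_87 = 0;  h_88 = 3
  h_89 = 1;  h_90 = 4;  h_91 = 4;  h_92 = 1;  h_93 = 0;  h_94 = 0
  h_95 = 0;  h_96 = 0;  h_97 = 2;  h_98 = 0;  h_99 = 3;  h_100 = 3
  h_101 = 1;  h_102 = 3;  h_103 = 2;  h_104 = 3;  h_105 = 3;  h_106 = 3
  h_107 = 4;  h_108 = 4;  h_109 = 0;  h_110 = 4;  h_111 = 0;  h_112 = 2
  h_113 = 4;  h_114 = 1;  h_115 = 2;  h_116 = 4;  h_117 = 4;  h_118 = 4
  h_119 = 3;  h_120 = 4;  h_121 = 4;  h_122 = 4;  h_123 = 1;  h_124 = 1
  h_125 = 1;  h_126 = 4;  h_127 = 3;  h_128 = 4;  h_129 = 2;  h_130 = 3
  h_131 = 3;  h_132 = 4;  h_133 = 1;  h_134 = 3;  h_135 = 2;  h_136 = 0
  h_137 = 0;  h_138 = 1;  h_139 = 0;  h_140 = 3;  h_141 = 4;  h_142 = 4
  h_143 = 0;  h_144 = 3;  h_145 = 0;  h_146 = 3;  h_147 = 0;  h_148 = 3
  h_149 = 3;  h_150 = 3;  h_151 = 0;  h_152 = 0;  h_153 = 4;  h_154 = 2
  h_155 = 2;  h_156 = 4;  h_157 = 4;  h_158 = 1;  h_159 = 0;  h_160 = 2
  h_161 = 0;  h_162 = 3;  h_163 = 0;  h_164 = 1;  h_165 = 1;  h_166 = 0
  h_167 = 4;  h_168 = 1;  h_169 = 0;  h_170 = 2;  h_171 = 2;  h_172 = 3
  h_173 = 3;  h_174 = 4;  h_175 = 2;  h_176 = 3;  h_177 = 1;  h_178 = 4
  h_179 = 3;  h_180 = 0;  h_181 = 1;  h_182 = 2;  h_183 = 3;  h_184 = 3
  h_185 = 2;  h_186 = 0;  h_187 = 0;  h_188 = 0;  h_189 = 0;  h_190 = 4
  h_191 = 0;  h_192 = 1;  h_193 = 1;  h_194 = 2;  h_195 = 1;  h_196 = 4
  h_197 = 1;  h_198 = 1;  h_199 = 1;  h_200 = 3;  h_201 = 3;  h_202 = 0
  h_203 = 3;  h_204 = 0;  h_205 = 4;  h_206 = 3;  h_207 = 2;  h_208 = 4
  h_209 = 3;  h_210 = 3;  h_211 = 3;  h_212 = 1;  h_213 = 3;  h_214 = 3
  h_215 = 3;  h_216 = 2;  h_217 = 2;  h_218 = 2;  h_219 = 3;  h_220 = 1
  h_221 = 3;  h_222 = 4;  h_223 = 1;  h_224 = 1;  h_225 = 3;  h_226 = 2
  h_227 = 1;  h_228 = 4;  h_229 = 0;  h_230 = 0;  h_231 = 2;  h_232 = 0
  h_233 = 1;  h_234 = 3;  h_235 = 3;  h_236 = 0;  h_237 = 1;  h_238 = 0
  h_239 = 1;  h_240 = 0;  h_241 = 1;  h_242 = 1;  h_243 = 1;  h_244 = 0
  h_245 = 0;  h_246 = 3;  h_247 = 4;  h_248 = 4;  h_249 = 3;  h_250 = 3
  h_251 = 2;  h_252 = 0;  h_253 = 4;  h_254 = 0;  h_255 = 1;  h_256 = 0
  h_257 = 2;  h_258 = 2;  h_259 = 0;  h_260 = 3;  h_261 = 2;  h_262 = 0
  h_263 = 4;  h_264 = 4;  h_265 = 1;  h_266 = 1;  h_267 = 3;  h_268 = 4
  h_269 = 1;  h_270 = 2
h_271 = 0·2 + 4·1 + 4·4 + 2·3 + 2·1 = 3
h_272 = 0·3 + 4·2 + 4·1 + 2·4 + 2·3 = 1

1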